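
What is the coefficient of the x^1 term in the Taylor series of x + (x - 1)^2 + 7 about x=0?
Expand to order 1: x + (x - 1)^2 + 7 = 8 - x + O(x^2).
The coefficient of x^1 is -1.

Final answer: -1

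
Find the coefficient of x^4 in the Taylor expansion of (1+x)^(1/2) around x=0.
Expand to order 4: (1+x)^(1/2) = -5·x^4/128 + x^3/16 - x^2/8 + x/2 + 1 + O(x^5).
The coefficient of x^4 is -5/128.

Final answer: -5/128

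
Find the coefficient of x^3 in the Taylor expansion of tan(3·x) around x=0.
Expand to order 3: tan(3·x) = 9·x^3 + 3·x + O(x^4).
The coefficient of x^3 is 9.

Final answer: 9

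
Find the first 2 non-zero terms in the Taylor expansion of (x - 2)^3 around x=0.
12·x - 8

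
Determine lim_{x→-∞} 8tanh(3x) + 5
Evaluate the dominant behaviour as x → -∞; each term tends to a finite value or vanishes.
Limit = -3.

Final answer: -3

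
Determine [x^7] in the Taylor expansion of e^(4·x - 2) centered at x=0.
Expand to order 7: e^(4·x - 2) = 1024·x^7·e^(-2)/315 + 256·x^6·e^(-2)/45 + 128·x^5·e^(-2)/15 + 32·x^4·e^(-2)/3 + 32·x^3·e^(-2)/3 + 8·x^2·e^(-2) + 4·x·e^(-2) + e^(-2) + O(x^8).
The coefficient of x^7 is 1024·e^(-2)/315.

Final answer: 1024·e^(-2)/315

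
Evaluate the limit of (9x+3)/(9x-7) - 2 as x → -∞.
Evaluate the dominant behaviour as x → -∞; each term tends to a finite value or vanishes.
Limit = -1.

Final answer: -1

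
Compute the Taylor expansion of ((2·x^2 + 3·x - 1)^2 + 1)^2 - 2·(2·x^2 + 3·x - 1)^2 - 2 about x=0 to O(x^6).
72·x^5 - 111·x^4 - 36·x^3 + 46·x^2 - 12·x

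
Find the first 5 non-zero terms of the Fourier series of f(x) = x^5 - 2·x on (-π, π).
(-40·π^2 + 2·π^4 + 236)·sin(x) + (-π^4 - 11/2 + 5·π^2)·sin(2·x) + (-40·π^2/27 - 28/81 + 2·π^4/3)·sin(3·x) + (-π^4/2 + 49/64 + 5·π^2/8)·sin(4·x) + (-8·π^2/25 - 452/625 + 2·π^4/5)·sin(5·x)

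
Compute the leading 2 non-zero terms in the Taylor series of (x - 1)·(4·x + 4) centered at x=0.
4·x^2 - 4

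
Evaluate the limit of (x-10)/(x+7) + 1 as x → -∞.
Evaluate the dominant behaviour as x → -∞; each term tends to a finite value or vanishes.
Limit = 2.

Final answer: 2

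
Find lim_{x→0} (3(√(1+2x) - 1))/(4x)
Both numerator and denominator → 0 as x → 0; this is a 0/0 indeterminate form.
Expand each to leading order near x = 0: numerator ~ 3·x, denominator ~ 4·x.
The limit of the ratio is 3/4.

Final answer: 3/4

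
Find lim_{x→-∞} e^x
Evaluate the dominant behaviour as x → -∞; each term tends to a finite value or vanishes.
Limit = 0.

Final answer: 0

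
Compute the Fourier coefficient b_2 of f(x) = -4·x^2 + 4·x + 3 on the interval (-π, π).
b_2 = (1/π) ∫_{-π}^{π} f(x)·sin(2x) dx.
Evaluate the integral (use parity and integration by parts as needed): b_2 = -4.

Final answer: -4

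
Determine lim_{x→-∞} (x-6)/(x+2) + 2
Evaluate the dominant behaviour as x → -∞; each term tends to a finite value or vanishes.
Limit = 3.

Final answer: 3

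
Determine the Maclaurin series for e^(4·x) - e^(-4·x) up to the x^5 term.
256·x^5/15 + 64·x^3/3 + 8·x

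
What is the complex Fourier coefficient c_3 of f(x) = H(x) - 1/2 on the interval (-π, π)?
Compute the real Fourier coefficients first: a_3 = 0, b_3 = 2/(3·π).
Then c_3 = (a_3 − i·b_3)/2 = -i/(3·π).

Final answer: -i/(3·π)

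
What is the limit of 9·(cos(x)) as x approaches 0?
Direct substitution at x = 0 gives 9.

Final answer: 9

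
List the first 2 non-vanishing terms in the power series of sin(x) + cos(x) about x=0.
x + 1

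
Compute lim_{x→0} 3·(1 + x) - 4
Direct substitution at x = 0 gives -1.

Final answer: -1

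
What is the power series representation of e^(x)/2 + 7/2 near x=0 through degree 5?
x^5/240 + x^4/48 + x^3/12 + x^2/4 + x/2 + 4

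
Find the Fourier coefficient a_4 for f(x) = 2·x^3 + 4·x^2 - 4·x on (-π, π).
a_4 = (1/π) ∫_{-π}^{π} f(x)·cos(4x) dx.
Evaluate the integral (use parity and integration by parts as needed): a_4 = 1.

Final answer: 1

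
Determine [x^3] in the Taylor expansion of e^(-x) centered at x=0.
Expand to order 3: e^(-x) = -x^3/6 + x^2/2 - x + 1 + O(x^4).
The coefficient of x^3 is -1/6.

Final answer: -1/6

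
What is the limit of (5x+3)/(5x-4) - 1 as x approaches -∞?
Evaluate the dominant behaviour as x → -∞; each term tends to a finite value or vanishes.
Limit = 0.

Final answer: 0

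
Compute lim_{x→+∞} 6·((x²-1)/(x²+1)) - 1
Evaluate the dominant behaviour as x → +∞; each term tends to a finite value or vanishes.
Limit = 5.

Final answer: 5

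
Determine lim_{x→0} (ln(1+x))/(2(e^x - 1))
Both numerator and denominator → 0 as x → 0; this is a 0/0 indeterminate form.
Expand each to leading order near x = 0: numerator ~ x, denominator ~ 2·x.
The limit of the ratio is 1/2.

Final answer: 1/2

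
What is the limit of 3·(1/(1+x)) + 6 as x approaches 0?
Direct substitution at x = 0 gives 9.

Final answer: 9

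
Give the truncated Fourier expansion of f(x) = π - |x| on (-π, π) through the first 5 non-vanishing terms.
4·cos(x)/π + 4·cos(3·x)/(9·π) + 4·cos(5·x)/(25·π) + 4·cos(7·x)/(49·π) + π/2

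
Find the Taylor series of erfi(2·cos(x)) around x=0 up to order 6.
-1201·x^6·e^(4)/(180·√(π)) + 25·x^4·e^(4)/(6·√(π)) - 2·x^2·e^(4)/√(π) + erfi(2)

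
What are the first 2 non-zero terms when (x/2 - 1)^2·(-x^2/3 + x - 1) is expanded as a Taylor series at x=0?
2·x - 1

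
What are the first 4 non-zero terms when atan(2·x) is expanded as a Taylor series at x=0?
-128·x^7/7 + 32·x^5/5 - 8·x^3/3 + 2·x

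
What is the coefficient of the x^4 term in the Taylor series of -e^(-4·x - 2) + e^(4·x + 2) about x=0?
Expand to order 4: -e^(-4·x - 2) + e^(4·x + 2) = x^4·(-32·e^(-2)/3 + 32·e^(2)/3) + x^3·(32·e^(-2)/3 + 32·e^(2)/3) + x^2·(-8·e^(-2) + 8·e^(2)) + x·(4·e^(-2) + 4·e^(2)) - e^(-2) + e^(2) + O(x^5).
The coefficient of x^4 is -32·e^(-2)/3 + 32·e^(2)/3.

Final answer: -32·e^(-2)/3 + 32·e^(2)/3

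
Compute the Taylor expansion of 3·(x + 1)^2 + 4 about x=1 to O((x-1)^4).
16 + 12·(x - 1) + 3·(x - 1)^2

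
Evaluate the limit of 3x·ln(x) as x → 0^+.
This is a 0·∞ indeterminate form at x → 0⁺.
Rewrite the product as 3·ln(x) / x^(-1) and apply L'Hôpital, or use the standard hierarchy x^(-1) ≫ |ln x| as x → 0⁺.
The indeterminate product → 0, so the limit = 0.

Final answer: 0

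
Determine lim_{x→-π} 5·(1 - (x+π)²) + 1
Direct substitution at x = -π gives 6.

Final answer: 6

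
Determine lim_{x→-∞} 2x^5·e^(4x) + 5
The product is a 0·∞ indeterminate form at x → -∞.
Rewrite the product as 2x^5 / e^(-4x) (an ∞/∞ form) and apply L'Hôpital, or use the standard hierarchy e^(4|x|) ≫ |x^5| as x → -∞.
The indeterminate product → 0, so the limit = 5.

Final answer: 5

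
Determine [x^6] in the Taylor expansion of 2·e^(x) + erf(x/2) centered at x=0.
Expand to order 6: 2·e^(x) + erf(x/2) = x^6/360 + x^5·(1/(160·√(π)) + 1/60) + x^4/12 + x^3·(1/3 - 1/(12·√(π))) + x^2 + x·(1/√(π) + 2) + 2 + O(x^7).
The coefficient of x^6 is 1/360.

Final answer: 1/360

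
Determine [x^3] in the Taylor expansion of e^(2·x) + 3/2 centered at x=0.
Expand to order 3: e^(2·x) + 3/2 = 4·x^3/3 + 2·x^2 + 2·x + 5/2 + O(x^4).
The coefficient of x^3 is 4/3.

Final answer: 4/3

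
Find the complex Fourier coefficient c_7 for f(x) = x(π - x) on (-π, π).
Compute the real Fourier coefficients first: a_7 = 4/49, b_7 = 2·π/7.
Then c_7 = (a_7 − i·b_7)/2 = 2/49 - i·π/7.

Final answer: 2/49 - i·π/7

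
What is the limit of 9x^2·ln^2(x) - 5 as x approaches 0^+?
The product is a 0·∞ indeterminate form at x → 0⁺.
Rewrite the product as 9·ln^2(x) / x^(-2) and apply L'Hôpital, or use the standard hierarchy x^(-2) ≫ |ln x|^2 as x → 0⁺.
The indeterminate product → 0, so the limit = -5.

Final answer: -5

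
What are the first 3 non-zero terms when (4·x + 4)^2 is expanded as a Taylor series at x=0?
16·x^2 + 32·x + 16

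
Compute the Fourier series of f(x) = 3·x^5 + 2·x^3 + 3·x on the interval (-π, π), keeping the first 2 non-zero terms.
(-116·π^2 + 6·π^4 + 702)·sin(x) + (-3·π^4 - 45/2 + 13·π^2)·sin(2·x)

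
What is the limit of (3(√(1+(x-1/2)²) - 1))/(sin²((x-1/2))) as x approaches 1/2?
Both numerator and denominator → 0 as x → 1/2; this is a 0/0 indeterminate form.
Expand each to leading order near x = 1/2: numerator ~ 3·(x - 1/2)^2/2, denominator ~ (x - 1/2)^2.
The limit of the ratio is 3/2.

Final answer: 3/2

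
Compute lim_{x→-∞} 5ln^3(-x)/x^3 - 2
The quotient is an ∞/∞ indeterminate form as x → -∞.
Compare growth rates of the dominant terms (exponentials ≫ polynomials ≫ logarithms), or apply L'Hôpital's rule; the quotient → 0.
Adding the constant: 0 - 2 = -2. Limit = -2.

Final answer: -2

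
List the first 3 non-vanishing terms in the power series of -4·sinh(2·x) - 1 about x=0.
-16·x^3/3 - 8·x - 1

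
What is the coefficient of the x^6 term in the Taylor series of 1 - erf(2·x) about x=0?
Expand to order 6: 1 - erf(2·x) = -32·x^5/(5·√(π)) + 16·x^3/(3·√(π)) - 4·x/√(π) + 1 + O(x^7).
The coefficient of x^6 is 0.

Final answer: 0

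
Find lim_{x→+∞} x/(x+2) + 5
Evaluate the dominant behaviour as x → +∞; each term tends to a finite value or vanishes.
Limit = 6.

Final answer: 6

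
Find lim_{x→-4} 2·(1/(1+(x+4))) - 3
Direct substitution at x = -4 gives -1.

Final answer: -1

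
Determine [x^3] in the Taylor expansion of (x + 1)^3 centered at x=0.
Expand to order 3: (x + 1)^3 = x^3 + 3·x^2 + 3·x + 1 + O(x^4).
The coefficient of x^3 is 1.

Final answer: 1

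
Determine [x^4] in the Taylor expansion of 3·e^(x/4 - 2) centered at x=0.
Expand to order 4: 3·e^(x/4 - 2) = x^4·e^(-2)/2048 + x^3·e^(-2)/128 + 3·x^2·e^(-2)/32 + 3·x·e^(-2)/4 + 3·e^(-2) + O(x^5).
The coefficient of x^4 is e^(-2)/2048.

Final answer: e^(-2)/2048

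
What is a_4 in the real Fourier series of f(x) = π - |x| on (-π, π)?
a_4 = (1/π) ∫_{-π}^{π} f(x)·cos(4x) dx.
Evaluate the integral (use parity and integration by parts as needed): a_4 = 0.

Final answer: 0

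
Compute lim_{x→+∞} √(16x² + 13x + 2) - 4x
As x → +∞: multiply by the conjugate to get (13x+2)/(√(16x²+13x+2)+4x); the denominator ~ 8x, so the limit is 13/8.
Limit = 13/8.

Final answer: 13/8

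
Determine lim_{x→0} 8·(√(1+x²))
Direct substitution at x = 0 gives 8.

Final answer: 8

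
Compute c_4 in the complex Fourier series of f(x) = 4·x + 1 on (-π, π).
Compute the real Fourier coefficients first: a_4 = 0, b_4 = -2.
Then c_4 = (a_4 − i·b_4)/2 = i.

Final answer: i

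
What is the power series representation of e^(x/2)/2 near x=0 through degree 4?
x^4/768 + x^3/96 + x^2/16 + x/4 + 1/2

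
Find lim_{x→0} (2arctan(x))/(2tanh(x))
Both numerator and denominator → 0 as x → 0; this is a 0/0 indeterminate form.
Expand each to leading order near x = 0: numerator ~ 2·x, denominator ~ 2·x.
The limit of the ratio is 1.

Final answer: 1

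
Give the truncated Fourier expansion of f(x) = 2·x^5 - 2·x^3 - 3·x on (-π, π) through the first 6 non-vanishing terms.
(-84·π^2 + 4·π^4 + 498)·sin(x) + (-2·π^4 - 15 + 12·π^2)·sin(2·x) + (-116·π^2/27 + 70/81 + 4·π^4/3)·sin(3·x) + (-π^4 + 21/32 + 9·π^2/4)·sin(4·x) + (-36·π^2/25 - 534/625 + 4·π^4/5)·sin(5·x) + (-2·π^4/3 + 67/81 + 28·π^2/27)·sin(6·x)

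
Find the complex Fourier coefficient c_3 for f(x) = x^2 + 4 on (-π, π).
Compute the real Fourier coefficients first: a_3 = -4/9, b_3 = 0.
Then c_3 = (a_3 − i·b_3)/2 = -2/9.

Final answer: -2/9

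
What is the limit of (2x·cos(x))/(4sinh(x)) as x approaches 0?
Both numerator and denominator → 0 as x → 0; this is a 0/0 indeterminate form.
Expand each to leading order near x = 0: numerator ~ 2·x, denominator ~ 4·x.
The limit of the ratio is 1/2.

Final answer: 1/2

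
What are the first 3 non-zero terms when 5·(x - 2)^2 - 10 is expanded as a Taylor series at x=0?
5·x^2 - 20·x + 10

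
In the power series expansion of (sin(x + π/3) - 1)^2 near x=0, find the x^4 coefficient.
Expand to order 4: (sin(x + π/3) - 1)^2 = x^4·(-1 + √(3)/2)^2·(√(3)/(24·(-1 + √(3)/2)) + 5/(48·(-1 + √(3)/2)^2)) + x^3·(-1 + √(3)/2)^2·(-√(3)/(4·(-1 + √(3)/2)^2) - 1/(6·(-1 + √(3)/2))) + x^2·(-1 + √(3)/2)^2·(-√(3)/(2·(-1 + √(3)/2)) + 1/(4·(-1 + √(3)/2)^2)) + x·(-1 + √(3)/2) + (-1 + √(3)/2)^2 + O(x^5).
The coefficient of x^4 is (-1 + √(3)/2)^2·(√(3)/(24·(-1 + √(3)/2)) + 5/(48·(-1 + √(3)/2)^2)).

Final answer: (-1 + √(3)/2)^2·(√(3)/(24·(-1 + √(3)/2)) + 5/(48·(-1 + √(3)/2)^2))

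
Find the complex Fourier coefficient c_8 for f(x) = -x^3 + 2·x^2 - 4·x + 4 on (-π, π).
Compute the real Fourier coefficients first: a_8 = 1/8, b_8 = 125/128 + π^2/4.
Then c_8 = (a_8 − i·b_8)/2 = 1/16 - i·π^2/8 - 125·i/256.

Final answer: 1/16 - i·π^2/8 - 125·i/256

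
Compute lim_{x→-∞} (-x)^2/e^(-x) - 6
The quotient is an ∞/∞ indeterminate form as x → -∞.
Compare growth rates of the dominant terms (exponentials ≫ polynomials ≫ logarithms), or apply L'Hôpital's rule; the quotient → 0.
Adding the constant: 0 - 6 = -6. Limit = -6.

Final answer: -6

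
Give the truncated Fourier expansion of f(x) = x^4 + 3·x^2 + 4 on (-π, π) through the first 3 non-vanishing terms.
(36 - 8·π^2)·cos(x) + 2·π^2·cos(2·x) + 4 + π^2 + π^4/5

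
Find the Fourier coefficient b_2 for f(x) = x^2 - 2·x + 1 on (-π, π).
b_2 = (1/π) ∫_{-π}^{π} f(x)·sin(2x) dx.
Evaluate the integral (use parity and integration by parts as needed): b_2 = 2.

Final answer: 2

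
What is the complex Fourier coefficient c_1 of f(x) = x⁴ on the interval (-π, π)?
Compute the real Fourier coefficients first: a_1 = 48 - 8·π^2, b_1 = 0.
Then c_1 = (a_1 − i·b_1)/2 = 24 - 4·π^2.

Final answer: 24 - 4·π^2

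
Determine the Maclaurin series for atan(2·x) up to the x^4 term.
-8·x^3/3 + 2·x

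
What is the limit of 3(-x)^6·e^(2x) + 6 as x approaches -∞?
The product is a 0·∞ indeterminate form at x → -∞.
Rewrite the product as 3(-x)^6 / e^(-2x) (an ∞/∞ form) and apply L'Hôpital, or use the standard hierarchy e^(2|x|) ≫ |(-x)^6| as x → -∞.
The indeterminate product → 0, so the limit = 6.

Final answer: 6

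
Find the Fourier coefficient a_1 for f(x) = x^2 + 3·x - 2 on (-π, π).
a_1 = (1/π) ∫_{-π}^{π} f(x)·cos(1x) dx.
Evaluate the integral (use parity and integration by parts as needed): a_1 = -4.

Final answer: -4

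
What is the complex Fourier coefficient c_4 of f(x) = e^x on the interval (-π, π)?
Compute the real Fourier coefficients first: a_4 = (-1 + e^(2·π))·e^(-π)/(17·π), b_4 = (4 - 4·e^(2·π))·e^(-π)/(17·π).
Then c_4 = (a_4 − i·b_4)/2 = -e^(-π)/(34·π) + e^(π)/(34·π) - 2·i·e^(-π)/(17·π) + 2·i·e^(π)/(17·π).

Final answer: -e^(-π)/(34·π) + e^(π)/(34·π) - 2·i·e^(-π)/(17·π) + 2·i·e^(π)/(17·π)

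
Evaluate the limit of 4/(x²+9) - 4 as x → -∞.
Evaluate the dominant behaviour as x → -∞; each term tends to a finite value or vanishes.
Limit = -4.

Final answer: -4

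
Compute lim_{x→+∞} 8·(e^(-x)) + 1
Evaluate the dominant behaviour as x → +∞; each term tends to a finite value or vanishes.
Limit = 1.

Final answer: 1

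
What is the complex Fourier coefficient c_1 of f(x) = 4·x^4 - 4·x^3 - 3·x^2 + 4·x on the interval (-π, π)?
Compute the real Fourier coefficients first: a_1 = 204 - 32·π^2, b_1 = 56 - 8·π^2.
Then c_1 = (a_1 − i·b_1)/2 = -16·π^2 + 102 - 28·i + 4·i·π^2.

Final answer: -16·π^2 + 102 - 28·i + 4·i·π^2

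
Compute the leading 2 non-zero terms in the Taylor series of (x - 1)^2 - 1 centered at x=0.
x^2 - 2·x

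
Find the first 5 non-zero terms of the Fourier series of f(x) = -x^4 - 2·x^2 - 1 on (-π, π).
(-40 + 8·π^2)·cos(x) + (1 - 2·π^2)·cos(2·x) + (8/27 + 8·π^2/9)·cos(3·x) + (-π^2/2 - 5/16)·cos(4·x) - π^4/5 - 2·π^2/3 - 1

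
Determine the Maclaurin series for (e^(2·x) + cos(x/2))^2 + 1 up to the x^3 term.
77·x^3/6 + 23·x^2/2 + 8·x + 5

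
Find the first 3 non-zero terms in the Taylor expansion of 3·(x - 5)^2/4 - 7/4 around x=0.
3·x^2/4 - 15·x/2 + 17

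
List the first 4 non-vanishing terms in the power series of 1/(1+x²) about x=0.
-x^6 + x^4 - x^2 + 1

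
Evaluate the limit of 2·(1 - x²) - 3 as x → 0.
Direct substitution at x = 0 gives -1.

Final answer: -1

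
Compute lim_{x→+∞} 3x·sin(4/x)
As x → +∞: let u = 4/x → 0⁺; then 3·x·sin(4/x) = 3·4·sin(u)/u → 3·4·1 = 12.
Limit = 12.

Final answer: 12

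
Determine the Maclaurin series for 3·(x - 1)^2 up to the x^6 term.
3·x^2 - 6·x + 3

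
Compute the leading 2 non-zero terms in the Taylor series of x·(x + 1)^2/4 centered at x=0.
x^2/2 + x/4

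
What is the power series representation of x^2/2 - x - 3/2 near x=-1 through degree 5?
-2·(x + 1) + (x + 1)^2/2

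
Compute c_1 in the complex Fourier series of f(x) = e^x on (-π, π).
Compute the real Fourier coefficients first: a_1 = (1 - e^(2·π))·e^(-π)/(2·π), b_1 = (-1 + e^(2·π))·e^(-π)/(2·π).
Then c_1 = (a_1 − i·b_1)/2 = -e^(π)/(4·π) + e^(-π)/(4·π) - i·e^(π)/(4·π) + i·e^(-π)/(4·π).

Final answer: -e^(π)/(4·π) + e^(-π)/(4·π) - i·e^(π)/(4·π) + i·e^(-π)/(4·π)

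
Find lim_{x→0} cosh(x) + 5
Direct substitution at x = 0 gives 6.

Final answer: 6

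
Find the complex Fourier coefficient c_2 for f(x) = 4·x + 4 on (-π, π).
Compute the real Fourier coefficients first: a_2 = 0, b_2 = -4.
Then c_2 = (a_2 − i·b_2)/2 = 2·i.

Final answer: 2·i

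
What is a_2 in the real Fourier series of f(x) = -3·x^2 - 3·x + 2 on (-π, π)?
a_2 = (1/π) ∫_{-π}^{π} f(x)·cos(2x) dx.
Evaluate the integral (use parity and integration by parts as needed): a_2 = -3.

Final answer: -3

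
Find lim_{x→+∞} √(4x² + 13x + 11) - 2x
As x → +∞: multiply by the conjugate to get (13x+11)/(√(4x²+13x+11)+2x); the denominator ~ 4x, so the limit is 13/4.
Limit = 13/4.

Final answer: 13/4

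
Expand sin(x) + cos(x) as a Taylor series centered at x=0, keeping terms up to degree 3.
-x^3/6 - x^2/2 + x + 1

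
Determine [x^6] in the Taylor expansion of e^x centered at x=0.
Expand to order 6: e^x = x^6/720 + x^5/120 + x^4/24 + x^3/6 + x^2/2 + x + 1 + O(x^7).
The coefficient of x^6 is 1/720.

Final answer: 1/720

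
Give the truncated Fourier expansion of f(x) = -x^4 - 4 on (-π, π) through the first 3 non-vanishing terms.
(-48 + 8·π^2)·cos(x) + (3 - 2·π^2)·cos(2·x) - π^4/5 - 4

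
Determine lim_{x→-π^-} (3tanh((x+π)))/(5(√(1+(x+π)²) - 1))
Both numerator and denominator → 0 as x → -π^-; this is a 0/0 indeterminate form.
Expand each to leading order near x = -π: numerator ~ 3·(x + π), denominator ~ 5·(x + π)^2/2.
The limit of the ratio is -∞.

Final answer: -∞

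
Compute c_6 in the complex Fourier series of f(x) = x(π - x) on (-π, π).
Compute the real Fourier coefficients first: a_6 = -1/9, b_6 = -π/3.
Then c_6 = (a_6 − i·b_6)/2 = -1/18 + i·π/6.

Final answer: -1/18 + i·π/6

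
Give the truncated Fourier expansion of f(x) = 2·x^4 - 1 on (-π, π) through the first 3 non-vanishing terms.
(96 - 16·π^2)·cos(x) + (-6 + 4·π^2)·cos(2·x) - 1 + 2·π^4/5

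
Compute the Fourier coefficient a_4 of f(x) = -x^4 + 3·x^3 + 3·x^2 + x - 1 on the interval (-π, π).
a_4 = (1/π) ∫_{-π}^{π} f(x)·cos(4x) dx.
Evaluate the integral (use parity and integration by parts as needed): a_4 = 15/16 - π^2/2.

Final answer: 15/16 - π^2/2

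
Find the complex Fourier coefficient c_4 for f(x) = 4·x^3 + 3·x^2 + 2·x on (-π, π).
Compute the real Fourier coefficients first: a_4 = 3/4, b_4 = -2·π^2 - 1/4.
Then c_4 = (a_4 − i·b_4)/2 = 3/8 + i/8 + i·π^2.

Final answer: 3/8 + i/8 + i·π^2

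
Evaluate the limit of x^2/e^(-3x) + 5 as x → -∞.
The quotient is an ∞/∞ indeterminate form as x → -∞.
Compare growth rates of the dominant terms (exponentials ≫ polynomials ≫ logarithms), or apply L'Hôpital's rule; the quotient → 0.
Adding the constant: 0 + 5 = 5. Limit = 5.

Final answer: 5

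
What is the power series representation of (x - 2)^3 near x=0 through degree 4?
x^3 - 6·x^2 + 12·x - 8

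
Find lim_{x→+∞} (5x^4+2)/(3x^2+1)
This is an ∞/∞ indeterminate form as x → +∞.
Divide numerator and denominator by x^4 and let the lower-order terms vanish; the numerator's degree 4 exceeds the denominator's degree 2, so the quotient diverges.
Limit = ∞.

Final answer: ∞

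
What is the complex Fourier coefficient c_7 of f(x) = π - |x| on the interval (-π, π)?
Compute the real Fourier coefficients first: a_7 = 4/(49·π), b_7 = 0.
Then c_7 = (a_7 − i·b_7)/2 = 2/(49·π).

Final answer: 2/(49·π)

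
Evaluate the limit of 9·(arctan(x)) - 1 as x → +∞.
Evaluate the dominant behaviour as x → +∞; each term tends to a finite value or vanishes.
Limit = -1 + 9·π/2.

Final answer: -1 + 9·π/2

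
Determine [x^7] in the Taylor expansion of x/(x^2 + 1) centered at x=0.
Expand to order 7: x/(x^2 + 1) = -x^7 + x^5 - x^3 + x + O(x^8).
The coefficient of x^7 is -1.

Final answer: -1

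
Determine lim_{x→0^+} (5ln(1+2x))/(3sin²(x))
Both numerator and denominator → 0 as x → 0^+; this is a 0/0 indeterminate form.
Expand each to leading order near x = 0: numerator ~ 10·x, denominator ~ 3·x^2.
The limit of the ratio is ∞.

Final answer: ∞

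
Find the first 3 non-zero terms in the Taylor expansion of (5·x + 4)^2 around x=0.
25·x^2 + 40·x + 16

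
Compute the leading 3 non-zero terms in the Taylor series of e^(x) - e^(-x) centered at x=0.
x^5/60 + x^3/3 + 2·x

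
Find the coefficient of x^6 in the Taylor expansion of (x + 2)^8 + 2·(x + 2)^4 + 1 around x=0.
Expand to order 6: (x + 2)^8 + 2·(x + 2)^4 + 1 = 112·x^6 + 448·x^5 + 1122·x^4 + 1808·x^3 + 1840·x^2 + 1088·x + 289 + O(x^7).
The coefficient of x^6 is 112.

Final answer: 112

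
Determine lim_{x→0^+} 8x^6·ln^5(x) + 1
The product is a 0·∞ indeterminate form at x → 0⁺.
Rewrite the product as 8·ln^5(x) / x^(-6) and apply L'Hôpital, or use the standard hierarchy x^(-6) ≫ |ln x|^5 as x → 0⁺.
The indeterminate product → 0, so the limit = 1.

Final answer: 1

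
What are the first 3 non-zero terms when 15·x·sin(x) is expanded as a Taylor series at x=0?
x^6/8 - 5·x^4/2 + 15·x^2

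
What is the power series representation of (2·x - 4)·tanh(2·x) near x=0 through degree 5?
-256·x^5/15 - 16·x^4/3 + 32·x^3/3 + 4·x^2 - 8·x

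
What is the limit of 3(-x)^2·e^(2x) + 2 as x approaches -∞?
The product is a 0·∞ indeterminate form at x → -∞.
Rewrite the product as 3(-x)^2 / e^(-2x) (an ∞/∞ form) and apply L'Hôpital, or use the standard hierarchy e^(2|x|) ≫ |(-x)^2| as x → -∞.
The indeterminate product → 0, so the limit = 2.

Final answer: 2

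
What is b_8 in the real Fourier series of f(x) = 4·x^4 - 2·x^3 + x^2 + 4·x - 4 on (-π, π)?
b_8 = (1/π) ∫_{-π}^{π} f(x)·sin(8x) dx.
Evaluate the integral (use parity and integration by parts as needed): b_8 = -67/64 + π^2/2.

Final answer: -67/64 + π^2/2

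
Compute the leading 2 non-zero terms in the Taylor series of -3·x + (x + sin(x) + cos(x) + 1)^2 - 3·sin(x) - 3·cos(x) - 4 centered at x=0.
2·x - 3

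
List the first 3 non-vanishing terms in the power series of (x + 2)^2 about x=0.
x^2 + 4·x + 4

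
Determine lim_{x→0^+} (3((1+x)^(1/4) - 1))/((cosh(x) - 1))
Both numerator and denominator → 0 as x → 0^+; this is a 0/0 indeterminate form.
Expand each to leading order near x = 0: numerator ~ 3·x/4, denominator ~ x^2/2.
The limit of the ratio is ∞.

Final answer: ∞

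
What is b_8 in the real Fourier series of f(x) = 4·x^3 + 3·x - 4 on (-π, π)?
b_8 = (1/π) ∫_{-π}^{π} f(x)·sin(8x) dx.
Evaluate the integral (use parity and integration by parts as needed): b_8 = -π^2 - 21/32.

Final answer: -π^2 - 21/32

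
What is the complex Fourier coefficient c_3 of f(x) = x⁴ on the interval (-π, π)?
Compute the real Fourier coefficients first: a_3 = 16/27 - 8·π^2/9, b_3 = 0.
Then c_3 = (a_3 − i·b_3)/2 = 8/27 - 4·π^2/9.

Final answer: 8/27 - 4·π^2/9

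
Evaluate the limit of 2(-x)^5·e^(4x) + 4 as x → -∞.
The product is a 0·∞ indeterminate form at x → -∞.
Rewrite the product as 2(-x)^5 / e^(-4x) (an ∞/∞ form) and apply L'Hôpital, or use the standard hierarchy e^(4|x|) ≫ |(-x)^5| as x → -∞.
The indeterminate product → 0, so the limit = 4.

Final answer: 4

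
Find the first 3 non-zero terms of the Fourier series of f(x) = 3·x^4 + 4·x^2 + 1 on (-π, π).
(128 - 24·π^2)·cos(x) + (-5 + 6·π^2)·cos(2·x) + 1 + 4·π^2/3 + 3·π^4/5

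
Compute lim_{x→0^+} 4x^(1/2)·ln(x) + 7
The product is a 0·∞ indeterminate form at x → 0⁺.
Rewrite the product as 4·ln(x) / x^(-1/2) and apply L'Hôpital, or use the standard hierarchy x^(-1/2) ≫ |ln x| as x → 0⁺.
The indeterminate product → 0, so the limit = 7.

Final answer: 7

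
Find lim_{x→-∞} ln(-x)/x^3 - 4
The quotient is an ∞/∞ indeterminate form as x → -∞.
Compare growth rates of the dominant terms (exponentials ≫ polynomials ≫ logarithms), or apply L'Hôpital's rule; the quotient → 0.
Adding the constant: 0 - 4 = -4. Limit = -4.

Final answer: -4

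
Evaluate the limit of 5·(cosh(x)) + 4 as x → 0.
Direct substitution at x = 0 gives 9.

Final answer: 9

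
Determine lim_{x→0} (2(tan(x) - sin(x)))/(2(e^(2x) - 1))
Both numerator and denominator → 0 as x → 0; this is a 0/0 indeterminate form.
Expand each to leading order near x = 0: numerator ~ x^3, denominator ~ 4·x.
The limit of the ratio is 0.

Final answer: 0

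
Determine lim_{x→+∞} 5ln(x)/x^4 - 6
The quotient is an ∞/∞ indeterminate form as x → +∞.
The polynomial denominator x^4 dominates the logarithmic numerator (any positive power of x ≫ ln(x) as x → ∞), so the quotient → 0.
Adding the constant: 0 - 6 = -6. Limit = -6.

Final answer: -6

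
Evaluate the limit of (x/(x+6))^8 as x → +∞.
As x → +∞: x/(x+6) = 1/(1 + 6/x) → 1, and the 8th power of a limit-1 base also → 1.
Limit = 1.

Final answer: 1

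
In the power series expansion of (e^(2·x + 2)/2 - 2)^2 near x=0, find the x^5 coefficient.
Expand to order 5: (e^(2·x + 2)/2 - 2)^2 = x^5·(-2 + e^(2)/2)^2·(4·e^(2)/(15·(-2 + e^(2)/2)) + 2·e^(4)/(-2 + e^(2)/2)^2) + x^4·(-2 + e^(2)/2)^2·(2·e^(2)/(3·(-2 + e^(2)/2)) + 7·e^(4)/(3·(-2 + e^(2)/2)^2)) + x^3·(-2 + e^(2)/2)^2·(4·e^(2)/(3·(-2 + e^(2)/2)) + 2·e^(4)/(-2 + e^(2)/2)^2) + x^2·(-2 + e^(2)/2)^2·(2·e^(2)/(-2 + e^(2)/2) + e^(4)/(-2 + e^(2)/2)^2) + 2·x·(-2 + e^(2)/2)·e^(2) + (-2 + e^(2)/2)^2 + O(x^6).
The coefficient of x^5 is (-2 + e^(2)/2)^2·(4·e^(2)/(15·(-2 + e^(2)/2)) + 2·e^(4)/(-2 + e^(2)/2)^2).

Final answer: (-2 + e^(2)/2)^2·(4·e^(2)/(15·(-2 + e^(2)/2)) + 2·e^(4)/(-2 + e^(2)/2)^2)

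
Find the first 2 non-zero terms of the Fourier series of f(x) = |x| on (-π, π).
-4·cos(x)/π + π/2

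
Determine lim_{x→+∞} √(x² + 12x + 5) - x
As x → +∞: multiply by the conjugate to get (12x+5)/(√(x²+12x+5)+x); the denominator ~ 2x, so the limit is 12/2 = 6.
Limit = 6.

Final answer: 6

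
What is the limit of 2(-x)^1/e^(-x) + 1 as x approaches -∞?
The quotient is an ∞/∞ indeterminate form as x → -∞.
Compare growth rates of the dominant terms (exponentials ≫ polynomials ≫ logarithms), or apply L'Hôpital's rule; the quotient → 0.
Adding the constant: 0 + 1 = 1. Limit = 1.

Final answer: 1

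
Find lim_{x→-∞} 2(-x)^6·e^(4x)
This is a 0·∞ indeterminate form at x → -∞.
Rewrite the product as 2(-x)^6 / e^(-4x) (an ∞/∞ form) and apply L'Hôpital, or use the standard hierarchy e^(4|x|) ≫ |(-x)^6| as x → -∞.
The indeterminate product → 0, so the limit = 0.

Final answer: 0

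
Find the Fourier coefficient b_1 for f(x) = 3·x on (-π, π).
b_1 = (1/π) ∫_{-π}^{π} f(x)·sin(1x) dx.
Evaluate the integral (use parity and integration by parts as needed): b_1 = 6.

Final answer: 6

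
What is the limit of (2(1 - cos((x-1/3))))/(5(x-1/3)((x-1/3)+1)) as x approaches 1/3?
Both numerator and denominator → 0 as x → 1/3; this is a 0/0 indeterminate form.
Expand each to leading order near x = 1/3: numerator ~ (x - 1/3)^2, denominator ~ 5·(x - 1/3).
The limit of the ratio is 0.

Final answer: 0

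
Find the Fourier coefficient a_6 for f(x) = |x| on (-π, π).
a_6 = (1/π) ∫_{-π}^{π} f(x)·cos(6x) dx.
Evaluate the integral (use parity and integration by parts as needed): a_6 = 0.

Final answer: 0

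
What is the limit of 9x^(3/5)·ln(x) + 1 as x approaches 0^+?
The product is a 0·∞ indeterminate form at x → 0⁺.
Rewrite the product as 9·ln(x) / x^(-3/5) and apply L'Hôpital, or use the standard hierarchy x^(-3/5) ≫ |ln x| as x → 0⁺.
The indeterminate product → 0, so the limit = 1.

Final answer: 1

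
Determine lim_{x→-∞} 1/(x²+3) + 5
Evaluate the dominant behaviour as x → -∞; each term tends to a finite value or vanishes.
Limit = 5.

Final answer: 5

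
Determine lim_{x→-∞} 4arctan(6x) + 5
Evaluate the dominant behaviour as x → -∞; each term tends to a finite value or vanishes.
Limit = 5 - 2·π.

Final answer: 5 - 2·π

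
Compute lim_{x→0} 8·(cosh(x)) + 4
Direct substitution at x = 0 gives 12.

Final answer: 12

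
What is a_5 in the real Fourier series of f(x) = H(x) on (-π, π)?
a_5 = (1/π) ∫_{-π}^{π} f(x)·cos(5x) dx.
Evaluate the integral (use parity and integration by parts as needed): a_5 = 0.

Final answer: 0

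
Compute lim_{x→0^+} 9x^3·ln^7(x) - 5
The product is a 0·∞ indeterminate form at x → 0⁺.
Rewrite the product as 9·ln^7(x) / x^(-3) and apply L'Hôpital, or use the standard hierarchy x^(-3) ≫ |ln x|^7 as x → 0⁺.
The indeterminate product → 0, so the limit = -5.

Final answer: -5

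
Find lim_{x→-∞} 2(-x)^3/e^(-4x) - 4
The quotient is an ∞/∞ indeterminate form as x → -∞.
Compare growth rates of the dominant terms (exponentials ≫ polynomials ≫ logarithms), or apply L'Hôpital's rule; the quotient → 0.
Adding the constant: 0 - 4 = -4. Limit = -4.

Final answer: -4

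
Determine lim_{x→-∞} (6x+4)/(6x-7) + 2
Evaluate the dominant behaviour as x → -∞; each term tends to a finite value or vanishes.
Limit = 3.

Final answer: 3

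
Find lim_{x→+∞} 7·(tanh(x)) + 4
Evaluate the dominant behaviour as x → +∞; each term tends to a finite value or vanishes.
Limit = 11.

Final answer: 11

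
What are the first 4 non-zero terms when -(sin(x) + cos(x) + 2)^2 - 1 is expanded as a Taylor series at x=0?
2·x^3 + 2·x^2 - 6·x - 10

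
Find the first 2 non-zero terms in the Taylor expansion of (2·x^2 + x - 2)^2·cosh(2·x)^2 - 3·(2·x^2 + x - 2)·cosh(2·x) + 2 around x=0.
12 - 7·x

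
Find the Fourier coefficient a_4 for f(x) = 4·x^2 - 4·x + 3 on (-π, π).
a_4 = (1/π) ∫_{-π}^{π} f(x)·cos(4x) dx.
Evaluate the integral (use parity and integration by parts as needed): a_4 = 1.

Final answer: 1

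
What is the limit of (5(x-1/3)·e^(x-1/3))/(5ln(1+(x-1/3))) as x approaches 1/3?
Both numerator and denominator → 0 as x → 1/3; this is a 0/0 indeterminate form.
Expand each to leading order near x = 1/3: numerator ~ 5·(x - 1/3), denominator ~ 5·(x - 1/3).
The limit of the ratio is 1.

Final answer: 1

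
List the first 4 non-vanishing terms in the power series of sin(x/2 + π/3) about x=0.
-x^3/96 - √(3)·x^2/16 + x/4 + √(3)/2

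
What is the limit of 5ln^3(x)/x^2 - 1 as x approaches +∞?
The quotient is an ∞/∞ indeterminate form as x → +∞.
The polynomial denominator x^2 dominates the logarithmic numerator (any positive power of x ≫ ln^3(x) as x → ∞), so the quotient → 0.
Adding the constant: 0 - 1 = -1. Limit = -1.

Final answer: -1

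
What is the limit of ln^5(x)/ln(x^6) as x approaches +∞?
This is an ∞/∞ indeterminate form as x → +∞.
Write ln(x^6) = 6·ln(x), reducing the quotient to ln^4(x)/6 → ∞.
Limit = ∞.

Final answer: ∞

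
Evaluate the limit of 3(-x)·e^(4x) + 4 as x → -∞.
The product is a 0·∞ indeterminate form at x → -∞.
Rewrite the product as 3(-x) / e^(-4x) (an ∞/∞ form) and apply L'Hôpital, or use the standard hierarchy e^(4|x|) ≫ |(-x)| as x → -∞.
The indeterminate product → 0, so the limit = 4.

Final answer: 4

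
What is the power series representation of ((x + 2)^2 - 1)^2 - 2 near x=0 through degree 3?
8·x^3 + 22·x^2 + 24·x + 7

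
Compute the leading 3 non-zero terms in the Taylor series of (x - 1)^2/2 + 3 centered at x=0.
x^2/2 - x + 7/2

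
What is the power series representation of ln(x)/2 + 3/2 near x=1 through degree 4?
3/2 + (x - 1)/2 - (x - 1)^2/4 + (x - 1)^3/6 - (x - 1)^4/8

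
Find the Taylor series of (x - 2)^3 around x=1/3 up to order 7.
-125/27 + 25·(x - 1/3)/3 - 5·(x - 1/3)^2 + (x - 1/3)^3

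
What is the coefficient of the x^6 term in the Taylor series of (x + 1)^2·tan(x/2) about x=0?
Expand to order 6: (x + 1)^2·tan(x/2) = x^6/120 + 11·x^5/240 + x^4/12 + 13·x^3/24 + x^2 + x/2 + O(x^7).
The coefficient of x^6 is 1/120.

Final answer: 1/120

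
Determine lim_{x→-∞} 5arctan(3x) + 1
Evaluate the dominant behaviour as x → -∞; each term tends to a finite value or vanishes.
Limit = 1 - 5·π/2.

Final answer: 1 - 5·π/2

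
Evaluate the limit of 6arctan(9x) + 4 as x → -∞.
Evaluate the dominant behaviour as x → -∞; each term tends to a finite value or vanishes.
Limit = 4 - 3·π.

Final answer: 4 - 3·π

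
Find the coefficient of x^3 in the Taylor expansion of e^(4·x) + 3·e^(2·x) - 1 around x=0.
Expand to order 3: e^(4·x) + 3·e^(2·x) - 1 = 44·x^3/3 + 14·x^2 + 10·x + 3 + O(x^4).
The coefficient of x^3 is 44/3.

Final answer: 44/3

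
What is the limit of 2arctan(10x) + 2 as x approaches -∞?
Evaluate the dominant behaviour as x → -∞; each term tends to a finite value or vanishes.
Limit = 2 - π.

Final answer: 2 - π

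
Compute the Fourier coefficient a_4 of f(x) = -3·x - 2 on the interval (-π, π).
a_4 = (1/π) ∫_{-π}^{π} f(x)·cos(4x) dx.
Evaluate the integral (use parity and integration by parts as needed): a_4 = 0.

Final answer: 0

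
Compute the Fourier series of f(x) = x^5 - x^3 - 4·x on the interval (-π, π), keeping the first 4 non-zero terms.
(-42·π^2 + 2·π^4 + 244)·sin(x) + (-π^4 - 5 + 6·π^2)·sin(2·x) + (-58·π^2/27 - 100/81 + 2·π^4/3)·sin(3·x) + (-π^4/2 + 101/64 + 9·π^2/8)·sin(4·x)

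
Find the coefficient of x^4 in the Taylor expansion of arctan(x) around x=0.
Expand to order 4: arctan(x) = -x^3/3 + x + O(x^5).
The coefficient of x^4 is 0.

Final answer: 0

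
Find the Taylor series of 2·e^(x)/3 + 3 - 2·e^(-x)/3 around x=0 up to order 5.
x^5/90 + 2·x^3/9 + 4·x/3 + 3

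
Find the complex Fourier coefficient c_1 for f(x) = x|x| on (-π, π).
Compute the real Fourier coefficients first: a_1 = 0, b_1 = (-8 + 2·π^2)/π.
Then c_1 = (a_1 − i·b_1)/2 = -i·π + 4·i/π.

Final answer: -i·π + 4·i/π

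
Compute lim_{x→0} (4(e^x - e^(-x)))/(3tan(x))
Both numerator and denominator → 0 as x → 0; this is a 0/0 indeterminate form.
Expand each to leading order near x = 0: numerator ~ 8·x, denominator ~ 3·x.
The limit of the ratio is 8/3.

Final answer: 8/3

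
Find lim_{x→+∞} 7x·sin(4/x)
As x → +∞: let u = 4/x → 0⁺; then 7·x·sin(4/x) = 7·4·sin(u)/u → 7·4·1 = 28.
Limit = 28.

Final answer: 28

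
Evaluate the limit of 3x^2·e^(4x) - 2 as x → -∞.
The product is a 0·∞ indeterminate form at x → -∞.
Rewrite the product as 3x^2 / e^(-4x) (an ∞/∞ form) and apply L'Hôpital, or use the standard hierarchy e^(4|x|) ≫ |x^2| as x → -∞.
The indeterminate product → 0, so the limit = -2.

Final answer: -2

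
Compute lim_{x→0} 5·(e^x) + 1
Direct substitution at x = 0 gives 6.

Final answer: 6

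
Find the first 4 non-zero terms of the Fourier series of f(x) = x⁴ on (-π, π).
(48 - 8·π^2)·cos(x) + (-3 + 2·π^2)·cos(2·x) + (16/27 - 8·π^2/9)·cos(3·x) + π^4/5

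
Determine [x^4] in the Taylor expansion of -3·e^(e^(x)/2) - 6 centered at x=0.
Expand to order 4: -3·e^(e^(x)/2) - 6 = -49·x^4·e^(1/2)/128 - 11·x^3·e^(1/2)/16 - 9·x^2·e^(1/2)/8 - 3·x·e^(1/2)/2 - 6 - 3·e^(1/2) + O(x^5).
The coefficient of x^4 is -49·e^(1/2)/128.

Final answer: -49·e^(1/2)/128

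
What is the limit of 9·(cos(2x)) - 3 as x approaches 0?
Direct substitution at x = 0 gives 6.

Final answer: 6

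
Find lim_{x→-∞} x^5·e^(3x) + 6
The product is a 0·∞ indeterminate form at x → -∞.
Rewrite the product as x^5 / e^(-3x) (an ∞/∞ form) and apply L'Hôpital, or use the standard hierarchy e^(3|x|) ≫ |x^5| as x → -∞.
The indeterminate product → 0, so the limit = 6.

Final answer: 6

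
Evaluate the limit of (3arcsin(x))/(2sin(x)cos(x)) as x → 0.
Both numerator and denominator → 0 as x → 0; this is a 0/0 indeterminate form.
Expand each to leading order near x = 0: numerator ~ 3·x, denominator ~ 2·x.
The limit of the ratio is 3/2.

Final answer: 3/2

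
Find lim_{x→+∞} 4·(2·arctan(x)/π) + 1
Evaluate the dominant behaviour as x → +∞; each term tends to a finite value or vanishes.
Limit = 5.

Final answer: 5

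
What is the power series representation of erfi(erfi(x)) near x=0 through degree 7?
x^7·(2/(21·π) + 128/(21·π^4) + 152/(45·π^2) + 32/(3·π^3)) + x^5·(2/(5·π) + 32/(5·π^3) + 16/(3·π^2)) + x^3·(4/(3·π) + 16/(3·π^2)) + 4·x/π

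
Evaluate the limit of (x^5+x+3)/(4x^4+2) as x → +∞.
This is an ∞/∞ indeterminate form as x → +∞.
Divide numerator and denominator by x^5 and let the lower-order terms vanish; the numerator's degree 5 exceeds the denominator's degree 4, so the quotient diverges.
Limit = ∞.

Final answer: ∞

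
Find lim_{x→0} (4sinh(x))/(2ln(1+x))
Both numerator and denominator → 0 as x → 0; this is a 0/0 indeterminate form.
Expand each to leading order near x = 0: numerator ~ 4·x, denominator ~ 2·x.
The limit of the ratio is 2.

Final answer: 2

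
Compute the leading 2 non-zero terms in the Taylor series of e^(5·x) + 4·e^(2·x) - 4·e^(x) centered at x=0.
9·x + 1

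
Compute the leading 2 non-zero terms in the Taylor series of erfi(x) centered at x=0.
2·x^3/(3·√(π)) + 2·x/√(π)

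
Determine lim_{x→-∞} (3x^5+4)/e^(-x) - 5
The quotient is an ∞/∞ indeterminate form as x → -∞.
Compare growth rates of the dominant terms (exponentials ≫ polynomials ≫ logarithms), or apply L'Hôpital's rule; the quotient → 0.
Adding the constant: 0 - 5 = -5. Limit = -5.

Final answer: -5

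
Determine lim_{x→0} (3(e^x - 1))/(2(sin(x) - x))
Both numerator and denominator → 0 as x → 0; this is a 0/0 indeterminate form.
Expand each to leading order near x = 0: numerator ~ 3·x, denominator ~ -x^3/3.
The limit of the ratio is -∞.

Final answer: -∞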